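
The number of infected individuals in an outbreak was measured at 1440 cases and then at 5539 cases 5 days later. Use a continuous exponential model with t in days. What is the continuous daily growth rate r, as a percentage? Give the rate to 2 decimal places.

r ≈ 26.94% per day

5539 = 1440 · e^(r·5)
e^(5r) = 5539/1440 = 3.84653
r = ln(3.84653) / 5 = 1.34717 / 5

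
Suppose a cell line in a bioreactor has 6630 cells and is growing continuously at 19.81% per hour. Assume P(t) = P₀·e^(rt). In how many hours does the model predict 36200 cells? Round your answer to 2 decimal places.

t ≈ 8.57 hours

36200 = 6630 · e^(0.1981·t)
t = ln(36200/6630) / 0.1981 = ln(5.46003) / 0.1981 = 1.69745 / 0.1981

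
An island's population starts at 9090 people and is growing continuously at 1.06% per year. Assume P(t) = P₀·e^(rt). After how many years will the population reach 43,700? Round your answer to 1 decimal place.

t ≈ 148.1 years

43700 = 9090 · e^(0.0106·t)
t = ln(43700/9090) / 0.0106 = ln(4.80748) / 0.0106 = 1.57017 / 0.0106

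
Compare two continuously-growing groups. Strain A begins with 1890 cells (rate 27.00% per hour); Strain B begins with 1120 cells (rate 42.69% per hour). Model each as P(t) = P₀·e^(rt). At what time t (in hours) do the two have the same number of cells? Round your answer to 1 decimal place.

t ≈ 3.3 hours

1890·e^(0.27t) = 1120·e^(0.4269t)
1890/1120 = e^((0.4269 − 0.27)t) → ln(1.6875) = 0.1569·t
t = 0.52325 / 0.1569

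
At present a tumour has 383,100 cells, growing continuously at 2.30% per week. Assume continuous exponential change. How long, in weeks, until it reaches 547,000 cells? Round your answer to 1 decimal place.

t ≈ 15.5 weeks

547000 = 383100 · e^(0.023·t)
t = ln(547000/383100) / 0.023 = ln(1.42783) / 0.023 = 0.35615 / 0.023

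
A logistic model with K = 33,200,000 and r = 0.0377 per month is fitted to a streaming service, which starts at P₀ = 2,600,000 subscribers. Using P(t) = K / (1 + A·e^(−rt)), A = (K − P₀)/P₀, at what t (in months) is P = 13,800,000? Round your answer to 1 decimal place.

t ≈ 56.4 months

A = (33200000 − 2600000)/2600000 = 11.76923
13800000 = 33200000/(1 + 11.76923·e^(−0.0377t)) → 1 + 11.76923·e^(−0.0377t) = 2.4058
e^(−0.0377t) = 0.119447 → t = ln(8.37193)/0.0377 = 2.12488/0.0377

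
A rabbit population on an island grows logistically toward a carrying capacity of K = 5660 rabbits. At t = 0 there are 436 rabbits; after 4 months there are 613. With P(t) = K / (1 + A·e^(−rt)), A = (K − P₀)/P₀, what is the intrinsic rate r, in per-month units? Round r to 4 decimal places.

A = (5660 − 436)/436 = 11.98165
613 = 5660/(1 + 11.98165·e^(−r·4)) → e^(−4r) = (9.23328 − 1)/11.98165 = 0.687157
r = −ln(0.687157)/4 = 0.37519/4

r ≈ 0.0938 per month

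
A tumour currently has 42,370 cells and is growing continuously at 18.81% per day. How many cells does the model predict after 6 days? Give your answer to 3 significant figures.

P(6) = 42370 · e^(0.1881·6) = 42370 · e^(1.1286)
= 42370 · 3.09133 ≈ 130979.47

≈ 131,000 cells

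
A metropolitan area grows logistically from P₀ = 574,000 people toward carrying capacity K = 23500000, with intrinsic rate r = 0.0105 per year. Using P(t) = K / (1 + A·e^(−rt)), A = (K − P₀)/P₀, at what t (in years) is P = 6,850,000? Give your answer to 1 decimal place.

A = (23500000 − 574000)/574000 = 39.94077
6850000 = 23500000/(1 + 39.94077·e^(−0.0105t)) → 1 + 39.94077·e^(−0.0105t) = 3.43066
e^(−0.0105t) = 0.060857 → t = ln(16.43209)/0.0105 = 2.79924/0.0105

t ≈ 266.6 years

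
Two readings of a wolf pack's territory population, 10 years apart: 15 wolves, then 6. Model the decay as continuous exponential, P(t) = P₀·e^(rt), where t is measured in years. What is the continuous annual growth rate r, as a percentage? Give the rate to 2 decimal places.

r ≈ -9.16% per year

6 = 15 · e^(r·10)
e^(10r) = 6/15 = 0.4
r = ln(0.4) / 10 = -0.91629 / 10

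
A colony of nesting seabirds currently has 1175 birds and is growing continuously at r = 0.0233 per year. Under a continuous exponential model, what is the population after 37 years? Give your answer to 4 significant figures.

P(37) = 1175 · e^(0.0233·37) = 1175 · e^(0.8621)
= 1175 · 2.36813 ≈ 2782.55

≈ 2,783 birds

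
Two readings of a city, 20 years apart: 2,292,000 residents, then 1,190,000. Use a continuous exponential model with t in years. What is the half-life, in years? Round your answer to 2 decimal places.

r = ln(1190000/2292000) / 20 = ln(0.5192) / 20 ≈ -0.032774 per year
half-life = ln 2 / |r| = 0.69315 / 0.032774

half-life ≈ 21.15 years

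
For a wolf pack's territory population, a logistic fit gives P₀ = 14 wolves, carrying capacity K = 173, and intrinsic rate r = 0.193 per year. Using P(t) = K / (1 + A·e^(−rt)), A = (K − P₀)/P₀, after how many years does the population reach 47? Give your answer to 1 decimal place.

A = (173 − 14)/14 = 11.35714
47 = 173/(1 + 11.35714·e^(−0.193t)) → 1 + 11.35714·e^(−0.193t) = 3.68085
e^(−0.193t) = 0.23605 → t = ln(4.23639)/0.193 = 1.44371/0.193

t ≈ 7.5 years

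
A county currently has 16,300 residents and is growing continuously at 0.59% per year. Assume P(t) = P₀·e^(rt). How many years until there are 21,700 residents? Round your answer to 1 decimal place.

t ≈ 48.5 years

21700 = 16300 · e^(0.0059·t)
t = ln(21700/16300) / 0.0059 = ln(1.33129) / 0.0059 = 0.28615 / 0.0059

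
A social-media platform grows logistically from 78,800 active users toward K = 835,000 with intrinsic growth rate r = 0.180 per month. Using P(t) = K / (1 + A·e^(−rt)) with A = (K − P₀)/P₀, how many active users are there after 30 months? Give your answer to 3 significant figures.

≈ 800,000 active users

A = (835000 − 78800)/78800 = 9.59645
P(30) = 835000 / (1 + 9.59645·e^(−0.18·30)) = 835000 / (1 + 9.59645·0.004517)
= 835000 / 1.04334 ≈ 800311.98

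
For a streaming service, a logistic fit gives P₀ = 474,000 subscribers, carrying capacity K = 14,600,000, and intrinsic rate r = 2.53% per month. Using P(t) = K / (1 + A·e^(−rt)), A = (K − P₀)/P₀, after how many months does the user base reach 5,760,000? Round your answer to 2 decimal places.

A = (14600000 − 474000)/474000 = 29.80169
5760000 = 14600000/(1 + 29.80169·e^(−0.0253t)) → 1 + 29.80169·e^(−0.0253t) = 2.53472
e^(−0.0253t) = 0.051498 → t = ln(19.41829)/0.0253 = 2.96622/0.0253

t ≈ 117.24 months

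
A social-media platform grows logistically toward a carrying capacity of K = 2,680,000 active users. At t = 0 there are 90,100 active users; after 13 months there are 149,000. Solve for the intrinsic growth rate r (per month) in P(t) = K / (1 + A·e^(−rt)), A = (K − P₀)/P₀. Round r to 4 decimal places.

A = (2680000 − 90100)/90100 = 28.74473
149000 = 2680000/(1 + 28.74473·e^(−r·13)) → e^(−13r) = (17.98658 − 1)/28.74473 = 0.590946
r = −ln(0.590946)/13 = 0.52603/13

r ≈ 0.0405 per month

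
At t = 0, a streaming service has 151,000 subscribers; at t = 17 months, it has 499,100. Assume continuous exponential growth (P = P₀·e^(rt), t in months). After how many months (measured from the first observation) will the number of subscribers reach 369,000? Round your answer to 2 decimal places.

t ≈ 12.71 months

r = ln(499100/151000) / 17 ≈ 0.070325 per month
t = ln(369000/151000) / r = 0.89352 / 0.070325 ≈ 12.706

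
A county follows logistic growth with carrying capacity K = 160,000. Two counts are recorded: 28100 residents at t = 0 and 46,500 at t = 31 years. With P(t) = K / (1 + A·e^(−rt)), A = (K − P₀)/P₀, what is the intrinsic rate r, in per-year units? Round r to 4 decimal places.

A = (160000 − 28100)/28100 = 4.69395
46500 = 160000/(1 + 4.69395·e^(−r·31)) → e^(−31r) = (3.44086 − 1)/4.69395 = 0.520001
r = −ln(0.520001)/31 = 0.65392/31

r ≈ 0.0211 per year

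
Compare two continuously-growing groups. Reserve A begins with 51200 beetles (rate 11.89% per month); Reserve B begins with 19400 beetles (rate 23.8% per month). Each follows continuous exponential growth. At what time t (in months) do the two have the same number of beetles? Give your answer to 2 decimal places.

t ≈ 8.15 months

51200·e^(0.1189t) = 19400·e^(0.238t)
51200/19400 = e^((0.238 − 0.1189)t) → ln(2.63918) = 0.1191·t
t = 0.97047 / 0.1191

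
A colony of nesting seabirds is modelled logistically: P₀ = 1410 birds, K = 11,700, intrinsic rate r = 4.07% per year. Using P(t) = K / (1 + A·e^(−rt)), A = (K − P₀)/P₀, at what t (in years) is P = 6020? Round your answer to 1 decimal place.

t ≈ 50.3 years

A = (11700 − 1410)/1410 = 7.29787
6020 = 11700/(1 + 7.29787·e^(−0.0407t)) → 1 + 7.29787·e^(−0.0407t) = 1.94352
e^(−0.0407t) = 0.129287 → t = ln(7.73472)/0.0407 = 2.04572/0.0407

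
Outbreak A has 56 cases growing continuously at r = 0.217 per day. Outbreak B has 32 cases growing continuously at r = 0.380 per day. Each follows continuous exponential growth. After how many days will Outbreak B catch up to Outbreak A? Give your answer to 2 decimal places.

56·e^(0.217t) = 32·e^(0.38t)
56/32 = e^((0.38 − 0.217)t) → ln(1.75) = 0.163·t
t = 0.55962 / 0.163

t ≈ 3.43 days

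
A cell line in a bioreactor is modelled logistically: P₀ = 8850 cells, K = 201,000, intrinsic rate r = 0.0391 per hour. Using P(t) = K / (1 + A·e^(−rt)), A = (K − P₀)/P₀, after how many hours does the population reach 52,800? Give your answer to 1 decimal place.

A = (201000 − 8850)/8850 = 21.71186
52800 = 201000/(1 + 21.71186·e^(−0.0391t)) → 1 + 21.71186·e^(−0.0391t) = 3.80682
e^(−0.0391t) = 0.129276 → t = ln(7.7354)/0.0391 = 2.04581/0.0391

t ≈ 52.3 hours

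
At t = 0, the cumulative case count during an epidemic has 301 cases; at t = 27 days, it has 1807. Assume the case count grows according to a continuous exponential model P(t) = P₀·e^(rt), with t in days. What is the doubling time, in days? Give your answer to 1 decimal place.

r = ln(1807/301) / 27 = ln(6.00332) / 27 ≈ 0.066382 per day
doubling time = ln 2 / |r| = 0.69315 / 0.066382

doubling time ≈ 10.4 days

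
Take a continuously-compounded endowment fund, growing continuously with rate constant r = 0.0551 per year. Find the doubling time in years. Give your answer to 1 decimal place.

doubling time ≈ 12.6 years

doubling time = ln(2) / |r| = 0.69315 / 0.0551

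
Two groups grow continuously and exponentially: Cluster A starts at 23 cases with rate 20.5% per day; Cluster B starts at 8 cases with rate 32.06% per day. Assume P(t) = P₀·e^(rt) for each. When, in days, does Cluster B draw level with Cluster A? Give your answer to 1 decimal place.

t ≈ 9.1 days

23·e^(0.205t) = 8·e^(0.3206t)
23/8 = e^((0.3206 − 0.205)t) → ln(2.875) = 0.1156·t
t = 1.05605 / 0.1156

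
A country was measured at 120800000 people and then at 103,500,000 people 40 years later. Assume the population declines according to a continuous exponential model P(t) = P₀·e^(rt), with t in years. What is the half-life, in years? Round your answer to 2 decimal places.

r = ln(103500000/120800000) / 40 = ln(0.85679) / 40 ≈ -0.003864 per year
half-life = ln 2 / |r| = 0.69315 / 0.003864

half-life ≈ 179.38 years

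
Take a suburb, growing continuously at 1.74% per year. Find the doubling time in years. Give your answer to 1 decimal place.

doubling time = ln(2) / |r| = 0.69315 / 0.0174

doubling time ≈ 39.8 years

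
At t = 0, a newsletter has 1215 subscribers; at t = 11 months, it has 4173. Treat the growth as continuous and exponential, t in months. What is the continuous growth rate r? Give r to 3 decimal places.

r ≈ 0.112 per month

4173 = 1215 · e^(r·11)
e^(11r) = 4173/1215 = 3.43457
r = ln(3.43457) / 11 = 1.23389 / 11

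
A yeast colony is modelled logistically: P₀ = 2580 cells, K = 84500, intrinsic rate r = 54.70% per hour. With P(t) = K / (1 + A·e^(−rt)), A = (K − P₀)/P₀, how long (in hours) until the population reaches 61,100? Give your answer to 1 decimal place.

t ≈ 8.1 hours

A = (84500 − 2580)/2580 = 31.75194
61100 = 84500/(1 + 31.75194·e^(−0.547t)) → 1 + 31.75194·e^(−0.547t) = 1.38298
e^(−0.547t) = 0.012062 → t = ln(82.90784)/0.547 = 4.41773/0.547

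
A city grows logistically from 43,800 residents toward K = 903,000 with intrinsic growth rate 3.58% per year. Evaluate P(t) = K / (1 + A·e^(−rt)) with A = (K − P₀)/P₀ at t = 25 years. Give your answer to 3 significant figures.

A = (903000 − 43800)/43800 = 19.61644
P(25) = 903000 / (1 + 19.61644·e^(−0.0358·25)) = 903000 / (1 + 19.61644·0.408608)
= 903000 / 9.01543 ≈ 100161.66

≈ 100,000 residents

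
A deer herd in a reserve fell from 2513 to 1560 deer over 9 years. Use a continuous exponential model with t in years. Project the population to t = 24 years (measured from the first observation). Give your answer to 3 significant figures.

r = ln(1560/2513) / 9 ≈ -0.052977 per year
P(24) = 2513 · e^(-0.052977·24) = 2513 · 0.28043 ≈ 704.71

≈ 705 deer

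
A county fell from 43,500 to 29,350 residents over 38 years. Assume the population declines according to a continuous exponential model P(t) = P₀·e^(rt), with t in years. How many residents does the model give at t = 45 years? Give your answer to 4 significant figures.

r = ln(29350/43500) / 38 ≈ -0.010354 per year
P(45) = 43500 · e^(-0.010354·45) = 43500 · 0.62754 ≈ 27297.95

≈ 27,300 residents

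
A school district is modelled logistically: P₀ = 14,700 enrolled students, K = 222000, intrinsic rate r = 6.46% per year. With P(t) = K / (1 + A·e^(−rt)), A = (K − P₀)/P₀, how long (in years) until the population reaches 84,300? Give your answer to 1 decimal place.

A = (222000 − 14700)/14700 = 14.10204
84300 = 222000/(1 + 14.10204·e^(−0.0646t)) → 1 + 14.10204·e^(−0.0646t) = 2.63345
e^(−0.0646t) = 0.115831 → t = ln(8.63328)/0.0646 = 2.15562/0.0646

t ≈ 33.4 years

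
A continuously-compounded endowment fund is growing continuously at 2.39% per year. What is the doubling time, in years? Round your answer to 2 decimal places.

doubling time ≈ 29.00 years

doubling time = ln(2) / |r| = 0.69315 / 0.0239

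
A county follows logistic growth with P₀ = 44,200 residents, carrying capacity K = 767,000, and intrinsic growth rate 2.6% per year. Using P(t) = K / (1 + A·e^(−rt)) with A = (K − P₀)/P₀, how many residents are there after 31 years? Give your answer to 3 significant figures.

≈ 92,400 residents

A = (767000 − 44200)/44200 = 16.35294
P(31) = 767000 / (1 + 16.35294·e^(−0.026·31)) = 767000 / (1 + 16.35294·0.446641)
= 767000 / 8.3039 ≈ 92366.29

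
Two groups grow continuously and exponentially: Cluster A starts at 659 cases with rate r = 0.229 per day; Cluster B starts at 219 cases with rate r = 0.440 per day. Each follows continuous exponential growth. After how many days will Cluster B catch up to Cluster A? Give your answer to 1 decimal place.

t ≈ 5.2 days

659·e^(0.229t) = 219·e^(0.44t)
659/219 = e^((0.44 − 0.229)t) → ln(3.00913) = 0.211·t
t = 1.10165 / 0.211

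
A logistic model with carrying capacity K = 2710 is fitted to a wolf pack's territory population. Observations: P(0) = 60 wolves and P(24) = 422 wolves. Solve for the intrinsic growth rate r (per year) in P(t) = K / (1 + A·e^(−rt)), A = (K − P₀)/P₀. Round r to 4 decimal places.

A = (2710 − 60)/60 = 44.16667
422 = 2710/(1 + 44.16667·e^(−r·24)) → e^(−24r) = (6.4218 − 1)/44.16667 = 0.122758
r = −ln(0.122758)/24 = 2.09754/24

r ≈ 0.0874 per year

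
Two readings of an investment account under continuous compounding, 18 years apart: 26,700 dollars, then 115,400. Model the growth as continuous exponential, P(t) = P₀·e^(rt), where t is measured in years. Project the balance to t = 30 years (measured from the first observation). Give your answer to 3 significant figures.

r = ln(115400/26700) / 18 ≈ 0.081319 per year
P(30) = 26700 · e^(0.081319·30) = 26700 · 11.46809 ≈ 306197.88

≈ 306,000 dollars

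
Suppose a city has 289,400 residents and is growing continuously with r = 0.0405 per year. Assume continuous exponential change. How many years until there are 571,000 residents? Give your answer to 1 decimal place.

t ≈ 16.8 years

571000 = 289400 · e^(0.0405·t)
t = ln(571000/289400) / 0.0405 = ln(1.97305) / 0.0405 = 0.67958 / 0.0405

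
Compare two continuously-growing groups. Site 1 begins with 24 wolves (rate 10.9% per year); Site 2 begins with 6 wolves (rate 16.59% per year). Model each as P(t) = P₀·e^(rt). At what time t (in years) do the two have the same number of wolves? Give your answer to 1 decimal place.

t ≈ 24.4 years

24·e^(0.109t) = 6·e^(0.1659t)
24/6 = e^((0.1659 − 0.109)t) → ln(4) = 0.0569·t
t = 1.38629 / 0.0569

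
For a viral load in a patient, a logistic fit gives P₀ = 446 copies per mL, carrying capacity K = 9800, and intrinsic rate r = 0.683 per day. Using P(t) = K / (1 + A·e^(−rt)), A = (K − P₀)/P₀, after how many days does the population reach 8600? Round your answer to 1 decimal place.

A = (9800 − 446)/446 = 20.97309
8600 = 9800/(1 + 20.97309·e^(−0.683t)) → 1 + 20.97309·e^(−0.683t) = 1.13953
e^(−0.683t) = 0.006653 → t = ln(150.30717)/0.683 = 5.01268/0.683

t ≈ 7.3 days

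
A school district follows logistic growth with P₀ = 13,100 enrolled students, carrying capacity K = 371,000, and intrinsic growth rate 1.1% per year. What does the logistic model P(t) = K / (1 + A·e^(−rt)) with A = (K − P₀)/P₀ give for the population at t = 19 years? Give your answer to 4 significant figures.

≈ 16,010 enrolled students

A = (371000 − 13100)/13100 = 27.32061
P(19) = 371000 / (1 + 27.32061·e^(−0.011·19)) = 371000 / (1 + 27.32061·0.811395)
= 371000 / 23.16781 ≈ 16013.6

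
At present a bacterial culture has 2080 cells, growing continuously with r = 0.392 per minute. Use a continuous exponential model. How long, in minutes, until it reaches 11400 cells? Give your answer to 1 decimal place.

t ≈ 4.3 minutes

11400 = 2080 · e^(0.392·t)
t = ln(11400/2080) / 0.392 = ln(5.48077) / 0.392 = 1.70125 / 0.392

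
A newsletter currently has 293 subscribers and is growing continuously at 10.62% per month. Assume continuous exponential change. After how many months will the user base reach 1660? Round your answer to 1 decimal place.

t ≈ 16.3 months

1660 = 293 · e^(0.1062·t)
t = ln(1660/293) / 0.1062 = ln(5.66553) / 0.1062 = 1.7344 / 0.1062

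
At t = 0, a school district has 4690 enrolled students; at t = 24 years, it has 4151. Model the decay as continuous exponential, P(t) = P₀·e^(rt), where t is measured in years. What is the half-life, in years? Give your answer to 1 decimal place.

half-life ≈ 136.3 years

r = ln(4151/4690) / 24 = ln(0.88507) / 24 ≈ -0.005087 per year
half-life = ln 2 / |r| = 0.69315 / 0.005087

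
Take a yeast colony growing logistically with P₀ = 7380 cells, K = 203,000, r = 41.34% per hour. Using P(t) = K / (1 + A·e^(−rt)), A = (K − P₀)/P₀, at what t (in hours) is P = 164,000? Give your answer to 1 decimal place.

A = (203000 − 7380)/7380 = 26.50678
164000 = 203000/(1 + 26.50678·e^(−0.4134t)) → 1 + 26.50678·e^(−0.4134t) = 1.2378
e^(−0.4134t) = 0.008971 → t = ln(111.46439)/0.4134 = 4.71371/0.4134

t ≈ 11.4 hours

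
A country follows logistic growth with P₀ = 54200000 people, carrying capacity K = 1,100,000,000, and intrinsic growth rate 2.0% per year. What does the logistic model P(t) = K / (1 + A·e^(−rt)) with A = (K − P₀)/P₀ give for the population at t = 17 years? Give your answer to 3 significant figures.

≈ 74,700,000 people

A = (1100000000 − 54200000)/54200000 = 19.2952
P(17) = 1100000000 / (1 + 19.2952·e^(−0.02·17)) = 1100000000 / (1 + 19.2952·0.71177)
= 1100000000 / 14.73375 ≈ 74658507.75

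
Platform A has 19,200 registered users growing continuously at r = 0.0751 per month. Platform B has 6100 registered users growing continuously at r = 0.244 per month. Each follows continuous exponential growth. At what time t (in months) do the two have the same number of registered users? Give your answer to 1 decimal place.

19200·e^(0.0751t) = 6100·e^(0.244t)
19200/6100 = e^((0.244 − 0.0751)t) → ln(3.14754) = 0.1689·t
t = 1.14662 / 0.1689

t ≈ 6.8 months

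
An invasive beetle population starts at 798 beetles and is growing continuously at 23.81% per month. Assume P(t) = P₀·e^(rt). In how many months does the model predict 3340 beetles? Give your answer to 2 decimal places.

t ≈ 6.01 months

3340 = 798 · e^(0.2381·t)
t = ln(3340/798) / 0.2381 = ln(4.18546) / 0.2381 = 1.43162 / 0.2381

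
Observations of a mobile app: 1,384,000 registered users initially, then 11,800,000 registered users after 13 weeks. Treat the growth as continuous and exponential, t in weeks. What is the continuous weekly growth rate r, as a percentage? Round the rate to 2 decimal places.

11800000 = 1384000 · e^(r·13)
e^(13r) = 11800000/1384000 = 8.52601
r = ln(8.52601) / 13 = 2.14312 / 13

r ≈ 16.49% per week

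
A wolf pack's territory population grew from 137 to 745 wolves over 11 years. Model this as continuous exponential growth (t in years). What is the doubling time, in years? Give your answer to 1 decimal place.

doubling time ≈ 4.5 years

r = ln(745/137) / 11 = ln(5.43796) / 11 ≈ 0.153946 per year
doubling time = ln 2 / |r| = 0.69315 / 0.153946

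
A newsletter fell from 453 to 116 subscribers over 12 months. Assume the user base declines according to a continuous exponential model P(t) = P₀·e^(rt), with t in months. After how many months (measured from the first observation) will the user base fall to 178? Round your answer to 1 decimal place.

r = ln(116/453) / 12 ≈ -0.113525 per month
t = ln(178/453) / r = -0.93411 / -0.113525 ≈ 8.228

t ≈ 8.2 months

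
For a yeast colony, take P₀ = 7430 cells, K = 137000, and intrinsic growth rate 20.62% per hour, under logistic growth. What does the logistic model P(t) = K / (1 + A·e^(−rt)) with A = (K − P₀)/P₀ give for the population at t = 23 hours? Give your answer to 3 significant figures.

A = (137000 − 7430)/7430 = 17.43876
P(23) = 137000 / (1 + 17.43876·e^(−0.2062·23)) = 137000 / (1 + 17.43876·0.008716)
= 137000 / 1.152 ≈ 118924.08

≈ 119,000 cells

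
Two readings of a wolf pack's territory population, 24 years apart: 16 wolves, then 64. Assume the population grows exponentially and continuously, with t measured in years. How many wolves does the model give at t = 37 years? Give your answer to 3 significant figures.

≈ 136 wolves

r = ln(64/16) / 24 ≈ 0.057762 per year
P(37) = 16 · e^(0.057762·37) = 16 · 8.4757 ≈ 135.61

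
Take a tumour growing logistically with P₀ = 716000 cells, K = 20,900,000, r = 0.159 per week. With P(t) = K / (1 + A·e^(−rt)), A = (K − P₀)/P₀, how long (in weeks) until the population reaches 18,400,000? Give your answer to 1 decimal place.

t ≈ 33.6 weeks

A = (20900000 − 716000)/716000 = 28.18994
18400000 = 20900000/(1 + 28.18994·e^(−0.159t)) → 1 + 28.18994·e^(−0.159t) = 1.13587
e^(−0.159t) = 0.00482 → t = ln(207.47799)/0.159 = 5.33503/0.159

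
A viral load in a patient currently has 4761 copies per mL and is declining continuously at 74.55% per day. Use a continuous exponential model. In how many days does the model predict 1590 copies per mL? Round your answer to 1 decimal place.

t ≈ 1.5 days

1590 = 4761 · e^(-0.7455·t)
t = ln(1590/4761) / -0.7455 = ln(0.33396) / -0.7455 = -1.09672 / -0.7455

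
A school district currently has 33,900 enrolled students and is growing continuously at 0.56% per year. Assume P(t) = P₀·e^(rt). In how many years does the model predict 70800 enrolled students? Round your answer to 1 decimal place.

t ≈ 131.5 years

70800 = 33900 · e^(0.0056·t)
t = ln(70800/33900) / 0.0056 = ln(2.0885) / 0.0056 = 0.73644 / 0.0056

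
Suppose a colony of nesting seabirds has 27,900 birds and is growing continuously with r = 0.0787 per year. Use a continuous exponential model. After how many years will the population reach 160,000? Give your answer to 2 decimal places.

t ≈ 22.19 years

160000 = 27900 · e^(0.0787·t)
t = ln(160000/27900) / 0.0787 = ln(5.73477) / 0.0787 = 1.74655 / 0.0787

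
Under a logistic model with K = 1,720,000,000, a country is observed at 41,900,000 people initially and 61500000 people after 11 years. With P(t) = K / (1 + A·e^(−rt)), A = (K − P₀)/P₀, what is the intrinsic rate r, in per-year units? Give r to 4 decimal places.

A = (1720000000 − 41900000)/41900000 = 40.05012
61500000 = 1720000000/(1 + 40.05012·e^(−r·11)) → e^(−11r) = (27.96748 − 1)/40.05012 = 0.673343
r = −ln(0.673343)/11 = 0.3955/11

r ≈ 0.0360 per year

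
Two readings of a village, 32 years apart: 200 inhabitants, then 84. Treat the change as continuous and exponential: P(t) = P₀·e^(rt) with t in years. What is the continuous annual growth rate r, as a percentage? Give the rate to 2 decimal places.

84 = 200 · e^(r·32)
e^(32r) = 84/200 = 0.42
r = ln(0.42) / 32 = -0.8675 / 32

r ≈ -2.71% per year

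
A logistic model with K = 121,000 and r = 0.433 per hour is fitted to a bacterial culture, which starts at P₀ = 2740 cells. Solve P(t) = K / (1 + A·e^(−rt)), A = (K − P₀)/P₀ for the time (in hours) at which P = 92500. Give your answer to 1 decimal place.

A = (121000 − 2740)/2740 = 43.16058
92500 = 121000/(1 + 43.16058·e^(−0.433t)) → 1 + 43.16058·e^(−0.433t) = 1.30811
e^(−0.433t) = 0.007139 → t = ln(140.0826)/0.433 = 4.94223/0.433

t ≈ 11.4 hours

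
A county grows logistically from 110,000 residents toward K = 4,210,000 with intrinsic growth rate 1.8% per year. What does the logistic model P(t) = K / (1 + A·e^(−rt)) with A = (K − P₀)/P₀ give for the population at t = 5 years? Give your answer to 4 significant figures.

A = (4210000 − 110000)/110000 = 37.27273
P(5) = 4210000 / (1 + 37.27273·e^(−0.018·5)) = 4210000 / (1 + 37.27273·0.913931)
= 4210000 / 35.06471 ≈ 120063.74

≈ 120,100 residents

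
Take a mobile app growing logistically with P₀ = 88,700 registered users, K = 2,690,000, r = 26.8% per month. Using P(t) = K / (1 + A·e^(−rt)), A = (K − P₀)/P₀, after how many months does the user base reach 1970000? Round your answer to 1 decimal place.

A = (2690000 − 88700)/88700 = 29.32694
1970000 = 2690000/(1 + 29.32694·e^(−0.268t)) → 1 + 29.32694·e^(−0.268t) = 1.36548
e^(−0.268t) = 0.012462 → t = ln(80.24178)/0.268 = 4.38504/0.268

t ≈ 16.4 months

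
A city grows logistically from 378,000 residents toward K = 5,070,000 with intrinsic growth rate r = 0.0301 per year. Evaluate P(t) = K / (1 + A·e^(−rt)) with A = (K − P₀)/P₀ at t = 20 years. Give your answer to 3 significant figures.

A = (5070000 − 378000)/378000 = 12.4127
P(20) = 5070000 / (1 + 12.4127·e^(−0.0301·20)) = 5070000 / (1 + 12.4127·0.547715)
= 5070000 / 7.79862 ≈ 650114.81

≈ 650,000 residents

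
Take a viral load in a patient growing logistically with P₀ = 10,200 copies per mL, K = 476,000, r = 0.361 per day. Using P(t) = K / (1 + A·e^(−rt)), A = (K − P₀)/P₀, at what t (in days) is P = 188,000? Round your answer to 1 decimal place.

A = (476000 − 10200)/10200 = 45.66667
188000 = 476000/(1 + 45.66667·e^(−0.361t)) → 1 + 45.66667·e^(−0.361t) = 2.53191
e^(−0.361t) = 0.033546 → t = ln(29.81019)/0.361 = 3.39485/0.361

t ≈ 9.4 days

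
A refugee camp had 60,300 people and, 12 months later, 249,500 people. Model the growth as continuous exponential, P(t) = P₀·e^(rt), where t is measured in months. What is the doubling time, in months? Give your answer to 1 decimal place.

doubling time ≈ 5.9 months

r = ln(249500/60300) / 12 = ln(4.13765) / 12 ≈ 0.118344 per month
doubling time = ln 2 / |r| = 0.69315 / 0.118344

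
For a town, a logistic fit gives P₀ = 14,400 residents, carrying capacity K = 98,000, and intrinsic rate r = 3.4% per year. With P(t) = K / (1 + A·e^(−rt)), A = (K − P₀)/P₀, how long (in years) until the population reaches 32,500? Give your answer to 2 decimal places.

t ≈ 31.12 years

A = (98000 − 14400)/14400 = 5.80556
32500 = 98000/(1 + 5.80556·e^(−0.034t)) → 1 + 5.80556·e^(−0.034t) = 3.01538
e^(−0.034t) = 0.347148 → t = ln(2.88062)/0.034 = 1.05801/0.034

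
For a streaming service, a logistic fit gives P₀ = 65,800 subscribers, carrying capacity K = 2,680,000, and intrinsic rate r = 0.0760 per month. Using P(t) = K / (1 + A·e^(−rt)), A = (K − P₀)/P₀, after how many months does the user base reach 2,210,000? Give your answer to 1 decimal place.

t ≈ 68.8 months

A = (2680000 − 65800)/65800 = 39.72948
2210000 = 2680000/(1 + 39.72948·e^(−0.076t)) → 1 + 39.72948·e^(−0.076t) = 1.21267
e^(−0.076t) = 0.005353 → t = ln(186.8131)/0.076 = 5.23011/0.076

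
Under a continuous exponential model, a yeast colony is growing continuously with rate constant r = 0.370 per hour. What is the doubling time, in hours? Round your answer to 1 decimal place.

doubling time = ln(2) / |r| = 0.69315 / 0.37

doubling time ≈ 1.9 hours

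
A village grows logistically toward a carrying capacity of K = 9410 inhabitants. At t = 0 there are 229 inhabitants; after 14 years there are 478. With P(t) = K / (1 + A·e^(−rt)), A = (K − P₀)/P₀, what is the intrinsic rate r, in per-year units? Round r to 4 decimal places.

A = (9410 − 229)/229 = 40.0917
478 = 9410/(1 + 40.0917·e^(−r·14)) → e^(−14r) = (19.68619 − 1)/40.0917 = 0.466086
r = −ln(0.466086)/14 = 0.76338/14

r ≈ 0.0545 per year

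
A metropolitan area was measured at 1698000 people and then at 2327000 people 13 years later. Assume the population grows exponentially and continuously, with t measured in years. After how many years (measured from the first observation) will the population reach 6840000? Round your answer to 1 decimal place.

r = ln(2327000/1698000) / 13 ≈ 0.024241 per year
t = ln(6840000/1698000) / r = 1.39334 / 0.024241 ≈ 57.479

t ≈ 57.5 years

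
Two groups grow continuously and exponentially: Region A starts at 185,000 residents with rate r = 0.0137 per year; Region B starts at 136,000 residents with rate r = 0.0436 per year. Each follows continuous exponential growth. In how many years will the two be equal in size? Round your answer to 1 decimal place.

185000·e^(0.0137t) = 136000·e^(0.0436t)
185000/136000 = e^((0.0436 − 0.0137)t) → ln(1.36029) = 0.0299·t
t = 0.3077 / 0.0299

t ≈ 10.3 years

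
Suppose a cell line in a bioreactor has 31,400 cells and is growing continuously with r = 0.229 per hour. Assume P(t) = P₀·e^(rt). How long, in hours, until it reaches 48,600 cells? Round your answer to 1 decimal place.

48600 = 31400 · e^(0.229·t)
t = ln(48600/31400) / 0.229 = ln(1.54777) / 0.229 = 0.43682 / 0.229

t ≈ 1.9 hours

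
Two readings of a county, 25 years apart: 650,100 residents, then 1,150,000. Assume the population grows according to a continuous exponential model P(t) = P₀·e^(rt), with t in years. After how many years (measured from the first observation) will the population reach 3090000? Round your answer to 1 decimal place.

t ≈ 68.3 years

r = ln(1150000/650100) / 25 ≈ 0.022816 per year
t = ln(3090000/650100) / r = 1.5588 / 0.022816 ≈ 68.322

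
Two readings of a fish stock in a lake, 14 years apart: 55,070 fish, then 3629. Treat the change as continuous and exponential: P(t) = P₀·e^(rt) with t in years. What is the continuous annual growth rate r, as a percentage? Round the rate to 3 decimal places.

r ≈ -19.426% per year

3629 = 55070 · e^(r·14)
e^(14r) = 3629/55070 = 0.0659
r = ln(0.0659) / 14 = -2.71965 / 14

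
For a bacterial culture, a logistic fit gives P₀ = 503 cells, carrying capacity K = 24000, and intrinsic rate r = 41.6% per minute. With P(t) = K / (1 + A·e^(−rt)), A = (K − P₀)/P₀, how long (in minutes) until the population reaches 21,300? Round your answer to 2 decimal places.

t ≈ 14.21 minutes

A = (24000 − 503)/503 = 46.71372
21300 = 24000/(1 + 46.71372·e^(−0.416t)) → 1 + 46.71372·e^(−0.416t) = 1.12676
e^(−0.416t) = 0.002714 → t = ln(368.51933)/0.416 = 5.90949/0.416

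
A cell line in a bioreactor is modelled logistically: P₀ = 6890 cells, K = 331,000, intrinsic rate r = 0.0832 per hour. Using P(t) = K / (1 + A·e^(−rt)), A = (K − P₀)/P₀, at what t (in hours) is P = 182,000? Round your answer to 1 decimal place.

A = (331000 − 6890)/6890 = 47.04064
182000 = 331000/(1 + 47.04064·e^(−0.0832t)) → 1 + 47.04064·e^(−0.0832t) = 1.81868
e^(−0.0832t) = 0.017404 → t = ln(57.45904)/0.0832 = 4.05107/0.0832

t ≈ 48.7 hours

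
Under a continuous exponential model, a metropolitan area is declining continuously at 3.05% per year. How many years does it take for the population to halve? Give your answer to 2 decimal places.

half-life = ln(2) / |r| = 0.69315 / 0.0305

half-life ≈ 22.73 years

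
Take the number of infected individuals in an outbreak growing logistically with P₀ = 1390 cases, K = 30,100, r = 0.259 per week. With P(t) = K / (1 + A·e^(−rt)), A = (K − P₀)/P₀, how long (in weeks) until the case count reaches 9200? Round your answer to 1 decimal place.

A = (30100 − 1390)/1390 = 20.65468
9200 = 30100/(1 + 20.65468·e^(−0.259t)) → 1 + 20.65468·e^(−0.259t) = 3.27174
e^(−0.259t) = 0.109987 → t = ln(9.09201)/0.259 = 2.2074/0.259

t ≈ 8.5 weeks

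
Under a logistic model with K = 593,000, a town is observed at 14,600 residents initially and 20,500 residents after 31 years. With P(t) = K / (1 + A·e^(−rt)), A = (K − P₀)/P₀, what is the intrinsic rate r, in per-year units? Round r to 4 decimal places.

r ≈ 0.0113 per year

A = (593000 − 14600)/14600 = 39.61644
20500 = 593000/(1 + 39.61644·e^(−r·31)) → e^(−31r) = (28.92683 − 1)/39.61644 = 0.70493
r = −ln(0.70493)/31 = 0.34966/31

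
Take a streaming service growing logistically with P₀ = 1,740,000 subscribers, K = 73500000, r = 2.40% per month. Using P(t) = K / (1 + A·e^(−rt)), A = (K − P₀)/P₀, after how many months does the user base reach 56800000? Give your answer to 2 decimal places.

t ≈ 205.98 months

A = (73500000 − 1740000)/1740000 = 41.24138
56800000 = 73500000/(1 + 41.24138·e^(−0.024t)) → 1 + 41.24138·e^(−0.024t) = 1.29401
e^(−0.024t) = 0.007129 → t = ln(140.27008)/0.024 = 4.94357/0.024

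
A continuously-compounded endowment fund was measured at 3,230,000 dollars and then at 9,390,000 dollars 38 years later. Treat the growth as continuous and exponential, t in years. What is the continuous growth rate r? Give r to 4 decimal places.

9390000 = 3230000 · e^(r·38)
e^(38r) = 9390000/3230000 = 2.90712
r = ln(2.90712) / 38 = 1.06716 / 38

r ≈ 0.0281 per year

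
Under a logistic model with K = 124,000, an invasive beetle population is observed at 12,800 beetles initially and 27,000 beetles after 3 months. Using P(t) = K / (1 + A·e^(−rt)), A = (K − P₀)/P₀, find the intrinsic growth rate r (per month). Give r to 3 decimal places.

A = (124000 − 12800)/12800 = 8.6875
27000 = 124000/(1 + 8.6875·e^(−r·3)) → e^(−3r) = (4.59259 − 1)/8.6875 = 0.413536
r = −ln(0.413536)/3 = 0.88301/3

r ≈ 0.294 per month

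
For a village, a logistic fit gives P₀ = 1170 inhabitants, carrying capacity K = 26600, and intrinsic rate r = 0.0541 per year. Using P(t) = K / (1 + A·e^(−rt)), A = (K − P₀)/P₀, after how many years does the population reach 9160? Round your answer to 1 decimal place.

A = (26600 − 1170)/1170 = 21.73504
9160 = 26600/(1 + 21.73504·e^(−0.0541t)) → 1 + 21.73504·e^(−0.0541t) = 2.90393
e^(−0.0541t) = 0.087597 → t = ln(11.41588)/0.0541 = 2.43501/0.0541

t ≈ 45.0 years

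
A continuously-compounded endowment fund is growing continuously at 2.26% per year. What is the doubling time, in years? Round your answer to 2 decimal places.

doubling time ≈ 30.67 years

doubling time = ln(2) / |r| = 0.69315 / 0.0226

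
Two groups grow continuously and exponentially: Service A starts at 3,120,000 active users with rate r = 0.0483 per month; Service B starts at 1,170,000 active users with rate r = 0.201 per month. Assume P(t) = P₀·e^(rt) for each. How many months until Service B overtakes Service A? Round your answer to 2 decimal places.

3120000·e^(0.0483t) = 1170000·e^(0.201t)
3120000/1170000 = e^((0.201 − 0.0483)t) → ln(2.66667) = 0.1527·t
t = 0.98083 / 0.1527

t ≈ 6.42 months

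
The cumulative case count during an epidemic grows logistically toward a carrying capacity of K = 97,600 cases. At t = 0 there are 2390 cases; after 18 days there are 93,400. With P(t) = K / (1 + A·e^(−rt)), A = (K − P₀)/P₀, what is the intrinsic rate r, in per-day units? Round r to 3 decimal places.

A = (97600 − 2390)/2390 = 39.83682
93400 = 97600/(1 + 39.83682·e^(−r·18)) → e^(−18r) = (1.04497 − 1)/39.83682 = 0.001129
r = −ln(0.001129)/18 = 6.7866/18

r ≈ 0.377 per day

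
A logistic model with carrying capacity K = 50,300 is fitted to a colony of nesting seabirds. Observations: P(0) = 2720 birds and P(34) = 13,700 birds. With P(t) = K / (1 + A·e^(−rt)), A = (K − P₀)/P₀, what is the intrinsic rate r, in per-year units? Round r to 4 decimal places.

r ≈ 0.0553 per year

A = (50300 − 2720)/2720 = 17.49265
13700 = 50300/(1 + 17.49265·e^(−r·34)) → e^(−34r) = (3.67153 − 1)/17.49265 = 0.152723
r = −ln(0.152723)/34 = 1.87913/34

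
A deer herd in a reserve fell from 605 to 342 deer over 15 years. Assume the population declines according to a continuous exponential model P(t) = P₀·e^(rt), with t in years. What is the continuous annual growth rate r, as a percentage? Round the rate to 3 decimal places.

342 = 605 · e^(r·15)
e^(15r) = 342/605 = 0.56529
r = ln(0.56529) / 15 = -0.57042 / 15

r ≈ -3.803% per year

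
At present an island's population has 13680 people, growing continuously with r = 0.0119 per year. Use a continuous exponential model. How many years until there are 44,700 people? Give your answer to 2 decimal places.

t ≈ 99.50 years

44700 = 13680 · e^(0.0119·t)
t = ln(44700/13680) / 0.0119 = ln(3.26754) / 0.0119 = 1.18404 / 0.0119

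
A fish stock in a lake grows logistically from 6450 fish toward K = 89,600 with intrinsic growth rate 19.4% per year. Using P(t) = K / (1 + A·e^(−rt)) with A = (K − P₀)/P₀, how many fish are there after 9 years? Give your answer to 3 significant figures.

A = (89600 − 6450)/6450 = 12.89147
P(9) = 89600 / (1 + 12.89147·e^(−0.194·9)) = 89600 / (1 + 12.89147·0.17447)
= 89600 / 3.24918 ≈ 27576.18

≈ 27,600 fish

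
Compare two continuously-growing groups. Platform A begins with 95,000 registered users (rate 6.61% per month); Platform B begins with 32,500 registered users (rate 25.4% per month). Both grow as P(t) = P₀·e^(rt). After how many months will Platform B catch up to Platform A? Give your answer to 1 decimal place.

95000·e^(0.0661t) = 32500·e^(0.254t)
95000/32500 = e^((0.254 − 0.0661)t) → ln(2.92308) = 0.1879·t
t = 1.07264 / 0.1879

t ≈ 5.7 months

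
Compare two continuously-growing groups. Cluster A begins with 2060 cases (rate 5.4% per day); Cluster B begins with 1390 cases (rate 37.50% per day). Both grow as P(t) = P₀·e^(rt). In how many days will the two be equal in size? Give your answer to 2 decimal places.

2060·e^(0.054t) = 1390·e^(0.375t)
2060/1390 = e^((0.375 − 0.054)t) → ln(1.48201) = 0.321·t
t = 0.3934 / 0.321

t ≈ 1.23 days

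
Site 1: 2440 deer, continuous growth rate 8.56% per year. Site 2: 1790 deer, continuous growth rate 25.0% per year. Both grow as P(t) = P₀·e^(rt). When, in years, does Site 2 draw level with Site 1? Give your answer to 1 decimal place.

t ≈ 1.9 years

2440·e^(0.0856t) = 1790·e^(0.25t)
2440/1790 = e^((0.25 − 0.0856)t) → ln(1.36313) = 0.1644·t
t = 0.30978 / 0.1644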